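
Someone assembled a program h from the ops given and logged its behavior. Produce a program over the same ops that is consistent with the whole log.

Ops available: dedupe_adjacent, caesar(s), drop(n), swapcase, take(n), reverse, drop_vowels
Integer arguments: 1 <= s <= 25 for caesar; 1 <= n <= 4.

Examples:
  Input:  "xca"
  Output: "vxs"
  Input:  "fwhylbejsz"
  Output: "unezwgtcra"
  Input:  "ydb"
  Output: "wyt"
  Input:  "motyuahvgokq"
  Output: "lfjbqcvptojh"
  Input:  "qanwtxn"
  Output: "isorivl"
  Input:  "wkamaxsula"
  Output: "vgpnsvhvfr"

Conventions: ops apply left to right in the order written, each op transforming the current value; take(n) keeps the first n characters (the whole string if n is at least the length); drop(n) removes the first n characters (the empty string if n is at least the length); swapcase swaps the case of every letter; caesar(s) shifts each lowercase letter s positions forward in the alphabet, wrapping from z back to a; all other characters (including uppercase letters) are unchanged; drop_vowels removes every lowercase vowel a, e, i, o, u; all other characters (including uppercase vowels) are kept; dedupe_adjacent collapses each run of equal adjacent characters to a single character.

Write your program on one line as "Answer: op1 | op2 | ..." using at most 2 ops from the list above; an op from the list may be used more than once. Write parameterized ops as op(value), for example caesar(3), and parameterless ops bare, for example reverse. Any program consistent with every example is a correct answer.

reverse | caesar(21)

Check, running the answer program on each example:
  "xca" -> "acx" -> "vxs"
  "fwhylbejsz" -> "zsjeblyhwf" -> "unezwgtcra"
  "ydb" -> "bdy" -> "wyt"
  "motyuahvgokq" -> "qkogvhauytom" -> "lfjbqcvptojh"
  "qanwtxn" -> "nxtwnaq" -> "isorivl"
  "wkamaxsula" -> "alusxamakw" -> "vgpnsvhvfr"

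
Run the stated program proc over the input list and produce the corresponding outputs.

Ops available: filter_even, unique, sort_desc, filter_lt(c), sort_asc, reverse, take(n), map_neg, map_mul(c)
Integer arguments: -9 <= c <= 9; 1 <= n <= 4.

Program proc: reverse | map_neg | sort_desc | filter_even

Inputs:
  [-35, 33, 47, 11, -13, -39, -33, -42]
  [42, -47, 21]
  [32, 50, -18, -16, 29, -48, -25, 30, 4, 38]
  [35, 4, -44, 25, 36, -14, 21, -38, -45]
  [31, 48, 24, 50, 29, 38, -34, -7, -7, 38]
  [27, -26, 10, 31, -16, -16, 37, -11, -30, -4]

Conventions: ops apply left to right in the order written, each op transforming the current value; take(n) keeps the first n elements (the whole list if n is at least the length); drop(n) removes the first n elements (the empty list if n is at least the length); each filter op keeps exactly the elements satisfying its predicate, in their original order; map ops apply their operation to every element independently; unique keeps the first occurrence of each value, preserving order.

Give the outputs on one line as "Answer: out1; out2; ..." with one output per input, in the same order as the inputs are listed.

Execution, op by op:
  [-35, 33, 47, 11, -13, -39, -33, -42] -> [-42, -33, -39, -13, 11, 47, 33, -35] -> [42, 33, 39, 13, -11, -47, -33, 35] -> [42, 39, 35, 33, 13, -11, -33, -47] -> [42]
  [42, -47, 21] -> [21, -47, 42] -> [-21, 47, -42] -> [47, -21, -42] -> [-42]
  [32, 50, -18, -16, 29, -48, -25, 30, 4, 38] -> [38, 4, 30, -25, -48, 29, -16, -18, 50, 32] -> [-38, -4, -30, 25, 48, -29, 16, 18, -50, -32] -> [48, 25, 18, 16, -4, -29, -30, -32, -38, -50] -> [48, 18, 16, -4, -30, -32, -38, -50]
  [35, 4, -44, 25, 36, -14, 21, -38, -45] -> [-45, -38, 21, -14, 36, 25, -44, 4, 35] -> [45, 38, -21, 14, -36, -25, 44, -4, -35] -> [45, 44, 38, 14, -4, -21, -25, -35, -36] -> [44, 38, 14, -4, -36]
  [31, 48, 24, 50, 29, 38, -34, -7, -7, 38] -> [38, -7, -7, -34, 38, 29, 50, 24, 48, 31] -> [-38, 7, 7, 34, -38, -29, -50, -24, -48, -31] -> [34, 7, 7, -24, -29, -31, -38, -38, -48, -50] -> [34, -24, -38, -38, -48, -50]
  [27, -26, 10, 31, -16, -16, 37, -11, -30, -4] -> [-4, -30, -11, 37, -16, -16, 31, 10, -26, 27] -> [4, 30, 11, -37, 16, 16, -31, -10, 26, -27] -> [30, 26, 16, 16, 11, 4, -10, -27, -31, -37] -> [30, 26, 16, 16, 4, -10]

[42]; [-42]; [48, 18, 16, -4, -30, -32, -38, -50]; [44, 38, 14, -4, -36]; [34, -24, -38, -38, -48, -50]; [30, 26, 16, 16, 4, -10]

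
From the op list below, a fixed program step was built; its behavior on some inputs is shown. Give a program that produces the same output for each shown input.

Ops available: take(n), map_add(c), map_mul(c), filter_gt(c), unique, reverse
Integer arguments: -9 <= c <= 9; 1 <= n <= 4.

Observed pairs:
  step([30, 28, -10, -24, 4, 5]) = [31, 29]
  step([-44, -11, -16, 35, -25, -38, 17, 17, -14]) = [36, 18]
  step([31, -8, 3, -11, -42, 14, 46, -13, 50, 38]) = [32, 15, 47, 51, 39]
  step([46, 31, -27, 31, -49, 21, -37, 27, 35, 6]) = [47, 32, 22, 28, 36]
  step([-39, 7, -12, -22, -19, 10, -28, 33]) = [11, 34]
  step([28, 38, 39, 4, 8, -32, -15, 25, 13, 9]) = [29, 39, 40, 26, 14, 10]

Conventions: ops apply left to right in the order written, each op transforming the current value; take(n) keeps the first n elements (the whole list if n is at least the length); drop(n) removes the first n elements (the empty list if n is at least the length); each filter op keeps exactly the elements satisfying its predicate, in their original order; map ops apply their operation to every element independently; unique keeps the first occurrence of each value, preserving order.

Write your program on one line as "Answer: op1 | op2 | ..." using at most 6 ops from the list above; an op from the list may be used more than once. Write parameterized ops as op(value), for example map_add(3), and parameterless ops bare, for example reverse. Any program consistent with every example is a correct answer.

map_add(1) | reverse | unique | reverse | filter_gt(9)

Check, running the answer program on each example:
  [30, 28, -10, -24, 4, 5] -> [31, 29, -9, -23, 5, 6] -> [6, 5, -23, -9, 29, 31] -> [6, 5, -23, -9, 29, 31] -> [31, 29, -9, -23, 5, 6] -> [31, 29]
  [-44, -11, -16, 35, -25, -38, 17, 17, -14] -> [-43, -10, -15, 36, -24, -37, 18, 18, -13] -> [-13, 18, 18, -37, -24, 36, -15, -10, -43] -> [-13, 18, -37, -24, 36, -15, -10, -43] -> [-43, -10, -15, 36, -24, -37, 18, -13] -> [36, 18]
  [31, -8, 3, -11, -42, 14, 46, -13, 50, 38] -> [32, -7, 4, -10, -41, 15, 47, -12, 51, 39] -> [39, 51, -12, 47, 15, -41, -10, 4, -7, 32] -> [39, 51, -12, 47, 15, -41, -10, 4, -7, 32] -> [32, -7, 4, -10, -41, 15, 47, -12, 51, 39] -> [32, 15, 47, 51, 39]
  [46, 31, -27, 31, -49, 21, -37, 27, 35, 6] -> [47, 32, -26, 32, -48, 22, -36, 28, 36, 7] -> [7, 36, 28, -36, 22, -48, 32, -26, 32, 47] -> [7, 36, 28, -36, 22, -48, 32, -26, 47] -> [47, -26, 32, -48, 22, -36, 28, 36, 7] -> [47, 32, 22, 28, 36]
  [-39, 7, -12, -22, -19, 10, -28, 33] -> [-38, 8, -11, -21, -18, 11, -27, 34] -> [34, -27, 11, -18, -21, -11, 8, -38] -> [34, -27, 11, -18, -21, -11, 8, -38] -> [-38, 8, -11, -21, -18, 11, -27, 34] -> [11, 34]
  [28, 38, 39, 4, 8, -32, -15, 25, 13, 9] -> [29, 39, 40, 5, 9, -31, -14, 26, 14, 10] -> [10, 14, 26, -14, -31, 9, 5, 40, 39, 29] -> [10, 14, 26, -14, -31, 9, 5, 40, 39, 29] -> [29, 39, 40, 5, 9, -31, -14, 26, 14, 10] -> [29, 39, 40, 26, 14, 10]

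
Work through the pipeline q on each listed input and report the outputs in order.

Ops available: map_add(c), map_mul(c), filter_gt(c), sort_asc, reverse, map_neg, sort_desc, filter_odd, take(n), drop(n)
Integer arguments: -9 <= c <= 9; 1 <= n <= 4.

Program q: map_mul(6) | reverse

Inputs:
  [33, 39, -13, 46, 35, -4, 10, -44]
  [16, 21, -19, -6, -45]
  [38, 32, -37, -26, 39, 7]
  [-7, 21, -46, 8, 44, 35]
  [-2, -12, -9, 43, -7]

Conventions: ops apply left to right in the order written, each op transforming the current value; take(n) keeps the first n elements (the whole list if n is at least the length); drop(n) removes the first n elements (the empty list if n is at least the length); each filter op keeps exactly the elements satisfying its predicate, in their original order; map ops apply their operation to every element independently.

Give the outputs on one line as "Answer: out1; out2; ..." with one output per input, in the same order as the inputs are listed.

Execution, op by op:
  [33, 39, -13, 46, 35, -4, 10, -44] -> [198, 234, -78, 276, 210, -24, 60, -264] -> [-264, 60, -24, 210, 276, -78, 234, 198]
  [16, 21, -19, -6, -45] -> [96, 126, -114, -36, -270] -> [-270, -36, -114, 126, 96]
  [38, 32, -37, -26, 39, 7] -> [228, 192, -222, -156, 234, 42] -> [42, 234, -156, -222, 192, 228]
  [-7, 21, -46, 8, 44, 35] -> [-42, 126, -276, 48, 264, 210] -> [210, 264, 48, -276, 126, -42]
  [-2, -12, -9, 43, -7] -> [-12, -72, -54, 258, -42] -> [-42, 258, -54, -72, -12]

[-264, 60, -24, 210, 276, -78, 234, 198]; [-270, -36, -114, 126, 96]; [42, 234, -156, -222, 192, 228]; [210, 264, 48, -276, 126, -42]; [-42, 258, -54, -72, -12]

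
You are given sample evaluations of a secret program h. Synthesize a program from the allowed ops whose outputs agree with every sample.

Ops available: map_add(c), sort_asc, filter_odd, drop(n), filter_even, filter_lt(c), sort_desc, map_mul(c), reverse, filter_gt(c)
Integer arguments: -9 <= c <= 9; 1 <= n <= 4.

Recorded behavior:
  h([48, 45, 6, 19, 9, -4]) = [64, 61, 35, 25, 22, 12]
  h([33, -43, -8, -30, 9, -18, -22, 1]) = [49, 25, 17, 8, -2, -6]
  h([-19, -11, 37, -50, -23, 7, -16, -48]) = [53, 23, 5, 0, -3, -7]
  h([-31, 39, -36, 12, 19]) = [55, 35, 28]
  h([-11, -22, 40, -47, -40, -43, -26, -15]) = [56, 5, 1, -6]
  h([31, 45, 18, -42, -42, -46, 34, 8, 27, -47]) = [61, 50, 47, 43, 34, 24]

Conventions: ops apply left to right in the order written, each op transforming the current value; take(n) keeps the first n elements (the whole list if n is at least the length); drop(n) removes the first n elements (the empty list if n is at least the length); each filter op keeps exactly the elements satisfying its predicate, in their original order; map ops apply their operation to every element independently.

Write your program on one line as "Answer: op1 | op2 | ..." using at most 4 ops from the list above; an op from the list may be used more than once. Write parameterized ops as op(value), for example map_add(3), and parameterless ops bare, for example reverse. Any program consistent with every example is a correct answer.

map_add(9) | map_add(7) | sort_desc | filter_gt(-9)

Check, running the answer program on each example:
  [48, 45, 6, 19, 9, -4] -> [57, 54, 15, 28, 18, 5] -> [64, 61, 22, 35, 25, 12] -> [64, 61, 35, 25, 22, 12] -> [64, 61, 35, 25, 22, 12]
  [33, -43, -8, -30, 9, -18, -22, 1] -> [42, -34, 1, -21, 18, -9, -13, 10] -> [49, -27, 8, -14, 25, -2, -6, 17] -> [49, 25, 17, 8, -2, -6, -14, -27] -> [49, 25, 17, 8, -2, -6]
  [-19, -11, 37, -50, -23, 7, -16, -48] -> [-10, -2, 46, -41, -14, 16, -7, -39] -> [-3, 5, 53, -34, -7, 23, 0, -32] -> [53, 23, 5, 0, -3, -7, -32, -34] -> [53, 23, 5, 0, -3, -7]
  [-31, 39, -36, 12, 19] -> [-22, 48, -27, 21, 28] -> [-15, 55, -20, 28, 35] -> [55, 35, 28, -15, -20] -> [55, 35, 28]
  [-11, -22, 40, -47, -40, -43, -26, -15] -> [-2, -13, 49, -38, -31, -34, -17, -6] -> [5, -6, 56, -31, -24, -27, -10, 1] -> [56, 5, 1, -6, -10, -24, -27, -31] -> [56, 5, 1, -6]
  [31, 45, 18, -42, -42, -46, 34, 8, 27, -47] -> [40, 54, 27, -33, -33, -37, 43, 17, 36, -38] -> [47, 61, 34, -26, -26, -30, 50, 24, 43, -31] -> [61, 50, 47, 43, 34, 24, -26, -26, -30, -31] -> [61, 50, 47, 43, 34, 24]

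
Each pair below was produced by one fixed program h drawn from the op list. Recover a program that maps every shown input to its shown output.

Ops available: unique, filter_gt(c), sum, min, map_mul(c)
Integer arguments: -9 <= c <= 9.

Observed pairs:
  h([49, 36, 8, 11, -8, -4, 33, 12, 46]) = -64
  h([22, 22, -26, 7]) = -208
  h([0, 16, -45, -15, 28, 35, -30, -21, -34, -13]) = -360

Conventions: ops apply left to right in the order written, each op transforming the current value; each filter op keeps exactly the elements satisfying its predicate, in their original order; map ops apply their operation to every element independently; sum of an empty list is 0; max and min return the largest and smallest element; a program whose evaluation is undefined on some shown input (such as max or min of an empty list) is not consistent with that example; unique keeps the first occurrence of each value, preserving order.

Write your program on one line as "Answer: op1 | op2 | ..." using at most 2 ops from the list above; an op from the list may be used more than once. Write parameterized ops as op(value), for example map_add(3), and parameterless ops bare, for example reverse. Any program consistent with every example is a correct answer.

map_mul(8) | min

Check, running the answer program on each example:
  [49, 36, 8, 11, -8, -4, 33, 12, 46] -> [392, 288, 64, 88, -64, -32, 264, 96, 368] -> -64
  [22, 22, -26, 7] -> [176, 176, -208, 56] -> -208
  [0, 16, -45, -15, 28, 35, -30, -21, -34, -13] -> [0, 128, -360, -120, 224, 280, -240, -168, -272, -104] -> -360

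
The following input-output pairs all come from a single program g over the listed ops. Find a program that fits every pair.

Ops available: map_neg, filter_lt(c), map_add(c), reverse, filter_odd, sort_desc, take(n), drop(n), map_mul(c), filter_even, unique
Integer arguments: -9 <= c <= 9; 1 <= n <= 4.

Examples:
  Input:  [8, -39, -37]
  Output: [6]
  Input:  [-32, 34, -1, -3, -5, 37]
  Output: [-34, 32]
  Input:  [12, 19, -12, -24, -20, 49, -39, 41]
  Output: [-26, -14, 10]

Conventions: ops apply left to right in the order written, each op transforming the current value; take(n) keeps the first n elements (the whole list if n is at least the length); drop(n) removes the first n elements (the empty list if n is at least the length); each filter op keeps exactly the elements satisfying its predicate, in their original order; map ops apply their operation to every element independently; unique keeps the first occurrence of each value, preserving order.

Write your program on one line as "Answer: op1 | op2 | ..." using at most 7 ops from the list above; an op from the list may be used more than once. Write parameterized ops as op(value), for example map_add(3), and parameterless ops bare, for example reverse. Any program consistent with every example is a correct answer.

map_neg | map_add(2) | take(4) | filter_even | sort_desc | map_neg

Check, running the answer program on each example:
  [8, -39, -37] -> [-8, 39, 37] -> [-6, 41, 39] -> [-6, 41, 39] -> [-6] -> [-6] -> [6]
  [-32, 34, -1, -3, -5, 37] -> [32, -34, 1, 3, 5, -37] -> [34, -32, 3, 5, 7, -35] -> [34, -32, 3, 5] -> [34, -32] -> [34, -32] -> [-34, 32]
  [12, 19, -12, -24, -20, 49, -39, 41] -> [-12, -19, 12, 24, 20, -49, 39, -41] -> [-10, -17, 14, 26, 22, -47, 41, -39] -> [-10, -17, 14, 26] -> [-10, 14, 26] -> [26, 14, -10] -> [-26, -14, 10]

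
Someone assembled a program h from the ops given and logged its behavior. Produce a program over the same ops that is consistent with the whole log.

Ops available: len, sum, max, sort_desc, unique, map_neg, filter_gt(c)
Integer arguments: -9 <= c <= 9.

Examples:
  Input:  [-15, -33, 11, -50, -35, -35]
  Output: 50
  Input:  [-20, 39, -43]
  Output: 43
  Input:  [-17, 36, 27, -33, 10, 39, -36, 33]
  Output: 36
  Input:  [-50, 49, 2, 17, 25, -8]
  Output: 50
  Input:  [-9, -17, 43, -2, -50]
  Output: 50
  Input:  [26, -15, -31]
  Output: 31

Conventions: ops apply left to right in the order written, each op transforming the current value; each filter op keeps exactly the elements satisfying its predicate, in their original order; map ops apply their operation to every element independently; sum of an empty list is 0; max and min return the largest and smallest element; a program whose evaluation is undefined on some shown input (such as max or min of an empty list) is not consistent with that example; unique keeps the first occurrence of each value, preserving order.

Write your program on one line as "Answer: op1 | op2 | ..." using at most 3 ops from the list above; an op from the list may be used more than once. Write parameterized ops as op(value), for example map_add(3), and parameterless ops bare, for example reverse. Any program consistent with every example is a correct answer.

map_neg | unique | max

Check, running the answer program on each example:
  [-15, -33, 11, -50, -35, -35] -> [15, 33, -11, 50, 35, 35] -> [15, 33, -11, 50, 35] -> 50
  [-20, 39, -43] -> [20, -39, 43] -> [20, -39, 43] -> 43
  [-17, 36, 27, -33, 10, 39, -36, 33] -> [17, -36, -27, 33, -10, -39, 36, -33] -> [17, -36, -27, 33, -10, -39, 36, -33] -> 36
  [-50, 49, 2, 17, 25, -8] -> [50, -49, -2, -17, -25, 8] -> [50, -49, -2, -17, -25, 8] -> 50
  [-9, -17, 43, -2, -50] -> [9, 17, -43, 2, 50] -> [9, 17, -43, 2, 50] -> 50
  [26, -15, -31] -> [-26, 15, 31] -> [-26, 15, 31] -> 31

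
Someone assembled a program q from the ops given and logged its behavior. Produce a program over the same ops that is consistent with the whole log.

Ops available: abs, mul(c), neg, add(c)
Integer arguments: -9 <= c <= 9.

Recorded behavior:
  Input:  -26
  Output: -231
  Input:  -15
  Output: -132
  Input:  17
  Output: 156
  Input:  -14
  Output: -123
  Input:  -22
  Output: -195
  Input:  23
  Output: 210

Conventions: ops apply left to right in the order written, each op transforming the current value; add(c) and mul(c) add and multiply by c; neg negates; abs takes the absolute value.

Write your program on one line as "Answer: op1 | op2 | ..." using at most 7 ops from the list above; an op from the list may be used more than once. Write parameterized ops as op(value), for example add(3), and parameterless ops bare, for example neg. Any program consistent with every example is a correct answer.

mul(9) | add(6) | neg | add(-1) | neg | add(-4)

Check, running the answer program on each example:
  -26 -> -234 -> -228 -> 228 -> 227 -> -227 -> -231
  -15 -> -135 -> -129 -> 129 -> 128 -> -128 -> -132
  17 -> 153 -> 159 -> -159 -> -160 -> 160 -> 156
  -14 -> -126 -> -120 -> 120 -> 119 -> -119 -> -123
  -22 -> -198 -> -192 -> 192 -> 191 -> -191 -> -195
  23 -> 207 -> 213 -> -213 -> -214 -> 214 -> 210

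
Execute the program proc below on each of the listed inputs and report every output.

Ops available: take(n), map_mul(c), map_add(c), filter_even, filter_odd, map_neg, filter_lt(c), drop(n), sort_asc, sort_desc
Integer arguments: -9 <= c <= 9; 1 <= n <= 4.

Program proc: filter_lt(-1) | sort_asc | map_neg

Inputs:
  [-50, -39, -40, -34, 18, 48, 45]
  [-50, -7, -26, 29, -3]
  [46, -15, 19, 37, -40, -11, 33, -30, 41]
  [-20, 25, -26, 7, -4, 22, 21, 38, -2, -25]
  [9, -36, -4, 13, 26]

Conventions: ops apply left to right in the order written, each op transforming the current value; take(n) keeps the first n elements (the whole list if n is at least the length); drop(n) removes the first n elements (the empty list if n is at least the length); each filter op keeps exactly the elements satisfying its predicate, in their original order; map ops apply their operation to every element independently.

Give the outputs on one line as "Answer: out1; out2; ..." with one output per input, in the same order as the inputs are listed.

Execution, op by op:
  [-50, -39, -40, -34, 18, 48, 45] -> [-50, -39, -40, -34] -> [-50, -40, -39, -34] -> [50, 40, 39, 34]
  [-50, -7, -26, 29, -3] -> [-50, -7, -26, -3] -> [-50, -26, -7, -3] -> [50, 26, 7, 3]
  [46, -15, 19, 37, -40, -11, 33, -30, 41] -> [-15, -40, -11, -30] -> [-40, -30, -15, -11] -> [40, 30, 15, 11]
  [-20, 25, -26, 7, -4, 22, 21, 38, -2, -25] -> [-20, -26, -4, -2, -25] -> [-26, -25, -20, -4, -2] -> [26, 25, 20, 4, 2]
  [9, -36, -4, 13, 26] -> [-36, -4] -> [-36, -4] -> [36, 4]

[50, 40, 39, 34]; [50, 26, 7, 3]; [40, 30, 15, 11]; [26, 25, 20, 4, 2]; [36, 4]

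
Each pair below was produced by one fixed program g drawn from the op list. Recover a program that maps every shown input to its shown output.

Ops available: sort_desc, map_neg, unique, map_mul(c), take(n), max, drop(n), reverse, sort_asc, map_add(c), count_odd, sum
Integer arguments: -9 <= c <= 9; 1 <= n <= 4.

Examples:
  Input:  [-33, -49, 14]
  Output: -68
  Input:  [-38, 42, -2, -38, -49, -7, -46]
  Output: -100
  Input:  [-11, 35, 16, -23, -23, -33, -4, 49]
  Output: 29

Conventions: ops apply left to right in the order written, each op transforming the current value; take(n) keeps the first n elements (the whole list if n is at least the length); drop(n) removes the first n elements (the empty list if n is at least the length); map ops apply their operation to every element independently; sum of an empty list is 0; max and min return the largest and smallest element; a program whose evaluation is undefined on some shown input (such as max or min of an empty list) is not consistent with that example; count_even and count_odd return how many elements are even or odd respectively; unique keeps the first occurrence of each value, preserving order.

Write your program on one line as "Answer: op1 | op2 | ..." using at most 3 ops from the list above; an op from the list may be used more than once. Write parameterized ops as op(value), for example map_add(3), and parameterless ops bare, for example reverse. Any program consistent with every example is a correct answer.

unique | sum

Check, running the answer program on each example:
  [-33, -49, 14] -> [-33, -49, 14] -> -68
  [-38, 42, -2, -38, -49, -7, -46] -> [-38, 42, -2, -49, -7, -46] -> -100
  [-11, 35, 16, -23, -23, -33, -4, 49] -> [-11, 35, 16, -23, -33, -4, 49] -> 29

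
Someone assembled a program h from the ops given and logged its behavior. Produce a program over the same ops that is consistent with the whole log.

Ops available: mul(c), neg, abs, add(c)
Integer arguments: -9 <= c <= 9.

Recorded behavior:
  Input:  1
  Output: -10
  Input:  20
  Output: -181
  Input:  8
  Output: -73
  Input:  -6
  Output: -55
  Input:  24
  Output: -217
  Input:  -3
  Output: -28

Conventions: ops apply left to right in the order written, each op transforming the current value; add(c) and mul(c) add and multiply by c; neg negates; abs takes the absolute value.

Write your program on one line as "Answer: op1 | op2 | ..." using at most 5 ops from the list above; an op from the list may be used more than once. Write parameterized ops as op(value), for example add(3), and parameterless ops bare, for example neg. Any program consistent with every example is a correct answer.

abs | mul(-9) | add(7) | add(-8)

Check, running the answer program on each example:
  1 -> 1 -> -9 -> -2 -> -10
  20 -> 20 -> -180 -> -173 -> -181
  8 -> 8 -> -72 -> -65 -> -73
  -6 -> 6 -> -54 -> -47 -> -55
  24 -> 24 -> -216 -> -209 -> -217
  -3 -> 3 -> -27 -> -20 -> -28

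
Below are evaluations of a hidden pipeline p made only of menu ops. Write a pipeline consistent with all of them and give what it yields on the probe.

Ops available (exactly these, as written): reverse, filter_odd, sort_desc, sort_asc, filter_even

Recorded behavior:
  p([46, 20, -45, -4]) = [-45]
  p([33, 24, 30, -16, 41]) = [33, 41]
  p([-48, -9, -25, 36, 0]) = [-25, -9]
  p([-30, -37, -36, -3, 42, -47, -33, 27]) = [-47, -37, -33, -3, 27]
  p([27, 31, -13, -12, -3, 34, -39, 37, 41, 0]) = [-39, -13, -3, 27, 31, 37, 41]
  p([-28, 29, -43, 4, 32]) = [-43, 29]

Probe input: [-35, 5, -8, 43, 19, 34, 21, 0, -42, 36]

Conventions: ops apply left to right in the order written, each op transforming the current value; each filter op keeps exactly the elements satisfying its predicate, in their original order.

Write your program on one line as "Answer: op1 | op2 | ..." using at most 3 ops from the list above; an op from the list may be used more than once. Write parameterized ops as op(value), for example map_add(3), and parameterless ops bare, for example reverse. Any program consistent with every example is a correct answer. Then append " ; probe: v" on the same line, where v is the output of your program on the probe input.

sort_desc | filter_odd | sort_asc ; probe: [-35, 5, 19, 21, 43]

Check, running the answer program on each example:
  [46, 20, -45, -4] -> [46, 20, -4, -45] -> [-45] -> [-45]
  [33, 24, 30, -16, 41] -> [41, 33, 30, 24, -16] -> [41, 33] -> [33, 41]
  [-48, -9, -25, 36, 0] -> [36, 0, -9, -25, -48] -> [-9, -25] -> [-25, -9]
  [-30, -37, -36, -3, 42, -47, -33, 27] -> [42, 27, -3, -30, -33, -36, -37, -47] -> [27, -3, -33, -37, -47] -> [-47, -37, -33, -3, 27]
  [27, 31, -13, -12, -3, 34, -39, 37, 41, 0] -> [41, 37, 34, 31, 27, 0, -3, -12, -13, -39] -> [41, 37, 31, 27, -3, -13, -39] -> [-39, -13, -3, 27, 31, 37, 41]
  [-28, 29, -43, 4, 32] -> [32, 29, 4, -28, -43] -> [29, -43] -> [-43, 29]
  probe: [-35, 5, -8, 43, 19, 34, 21, 0, -42, 36] -> [43, 36, 34, 21, 19, 5, 0, -8, -35, -42] -> [43, 21, 19, 5, -35] -> [-35, 5, 19, 21, 43]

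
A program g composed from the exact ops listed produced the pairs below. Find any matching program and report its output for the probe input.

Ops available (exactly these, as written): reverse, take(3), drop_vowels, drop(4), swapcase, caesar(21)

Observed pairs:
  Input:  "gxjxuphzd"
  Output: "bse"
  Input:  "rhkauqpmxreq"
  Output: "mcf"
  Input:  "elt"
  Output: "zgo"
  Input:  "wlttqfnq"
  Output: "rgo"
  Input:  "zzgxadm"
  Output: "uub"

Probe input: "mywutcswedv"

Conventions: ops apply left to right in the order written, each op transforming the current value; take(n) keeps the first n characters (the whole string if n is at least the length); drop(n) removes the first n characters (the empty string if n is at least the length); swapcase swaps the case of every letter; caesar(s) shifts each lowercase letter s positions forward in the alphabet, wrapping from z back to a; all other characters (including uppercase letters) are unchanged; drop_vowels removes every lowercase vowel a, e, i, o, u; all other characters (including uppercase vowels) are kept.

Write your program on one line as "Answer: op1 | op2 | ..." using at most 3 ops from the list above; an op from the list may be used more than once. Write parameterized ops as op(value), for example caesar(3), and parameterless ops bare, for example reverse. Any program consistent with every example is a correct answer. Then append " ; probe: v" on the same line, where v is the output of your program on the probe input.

caesar(21) | take(3) ; probe: "htr"

Check, running the answer program on each example:
  "gxjxuphzd" -> "bsespkcuy" -> "bse"
  "rhkauqpmxreq" -> "mcfvplkhsmzl" -> "mcf"
  "elt" -> "zgo" -> "zgo"
  "wlttqfnq" -> "rgoolail" -> "rgo"
  "zzgxadm" -> "uubsvyh" -> "uub"
  probe: "mywutcswedv" -> "htrpoxnrzyq" -> "htr"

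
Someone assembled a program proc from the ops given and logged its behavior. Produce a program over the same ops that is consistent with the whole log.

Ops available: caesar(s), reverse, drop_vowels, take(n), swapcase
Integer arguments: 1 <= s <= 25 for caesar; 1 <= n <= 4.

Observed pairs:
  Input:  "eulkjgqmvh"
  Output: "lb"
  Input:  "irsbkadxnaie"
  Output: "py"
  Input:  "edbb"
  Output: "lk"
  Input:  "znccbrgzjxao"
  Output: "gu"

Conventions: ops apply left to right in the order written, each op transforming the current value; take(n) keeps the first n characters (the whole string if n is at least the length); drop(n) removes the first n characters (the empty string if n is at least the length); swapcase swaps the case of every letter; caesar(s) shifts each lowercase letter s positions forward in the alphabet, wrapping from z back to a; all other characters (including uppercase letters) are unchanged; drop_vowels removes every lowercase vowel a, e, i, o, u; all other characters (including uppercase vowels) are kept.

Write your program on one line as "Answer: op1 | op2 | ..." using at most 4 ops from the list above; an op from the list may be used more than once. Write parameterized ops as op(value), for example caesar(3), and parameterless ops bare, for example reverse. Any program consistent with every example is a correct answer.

caesar(17) | caesar(16) | take(2)

Check, running the answer program on each example:
  "eulkjgqmvh" -> "vlcbaxhdmy" -> "lbsrqnxtco" -> "lb"
  "irsbkadxnaie" -> "zijsbruoerzv" -> "pyzirhkeuhpl" -> "py"
  "edbb" -> "vuss" -> "lkii" -> "lk"
  "znccbrgzjxao" -> "qettsixqaorf" -> "gujjiyngqehv" -> "gu"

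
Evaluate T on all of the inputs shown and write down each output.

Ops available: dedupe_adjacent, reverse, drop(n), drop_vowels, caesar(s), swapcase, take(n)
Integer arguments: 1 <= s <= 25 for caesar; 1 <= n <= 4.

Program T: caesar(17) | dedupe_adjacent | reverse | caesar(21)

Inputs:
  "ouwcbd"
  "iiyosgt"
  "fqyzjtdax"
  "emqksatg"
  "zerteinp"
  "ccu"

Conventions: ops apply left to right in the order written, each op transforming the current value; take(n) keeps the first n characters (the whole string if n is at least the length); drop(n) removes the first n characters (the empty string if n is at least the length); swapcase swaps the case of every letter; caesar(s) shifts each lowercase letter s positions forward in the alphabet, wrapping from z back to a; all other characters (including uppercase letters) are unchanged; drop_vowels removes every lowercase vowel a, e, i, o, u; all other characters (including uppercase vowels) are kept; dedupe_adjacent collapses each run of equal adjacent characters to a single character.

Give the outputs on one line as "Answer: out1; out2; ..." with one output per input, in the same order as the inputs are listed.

"pnoiga"; "fseaku"; "jmpfvlkcr"; "sfmewcyq"; "bzuqfdql"; "go"

Execution, op by op:
  "ouwcbd" -> "flntsu" -> "flntsu" -> "ustnlf" -> "pnoiga"
  "iiyosgt" -> "zzpfjxk" -> "zpfjxk" -> "kxjfpz" -> "fseaku"
  "fqyzjtdax" -> "whpqakuro" -> "whpqakuro" -> "orukaqphw" -> "jmpfvlkcr"
  "emqksatg" -> "vdhbjrkx" -> "vdhbjrkx" -> "xkrjbhdv" -> "sfmewcyq"
  "zerteinp" -> "qvikvzeg" -> "qvikvzeg" -> "gezvkivq" -> "bzuqfdql"
  "ccu" -> "ttl" -> "tl" -> "lt" -> "go"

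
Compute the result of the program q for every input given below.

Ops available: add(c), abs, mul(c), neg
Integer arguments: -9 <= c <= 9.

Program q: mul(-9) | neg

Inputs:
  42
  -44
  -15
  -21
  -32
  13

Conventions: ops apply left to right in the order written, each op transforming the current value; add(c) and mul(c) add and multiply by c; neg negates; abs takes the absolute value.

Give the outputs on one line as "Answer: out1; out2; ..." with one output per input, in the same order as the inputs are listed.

378; -396; -135; -189; -288; 117

Execution, op by op:
  42 -> -378 -> 378
  -44 -> 396 -> -396
  -15 -> 135 -> -135
  -21 -> 189 -> -189
  -32 -> 288 -> -288
  13 -> -117 -> 117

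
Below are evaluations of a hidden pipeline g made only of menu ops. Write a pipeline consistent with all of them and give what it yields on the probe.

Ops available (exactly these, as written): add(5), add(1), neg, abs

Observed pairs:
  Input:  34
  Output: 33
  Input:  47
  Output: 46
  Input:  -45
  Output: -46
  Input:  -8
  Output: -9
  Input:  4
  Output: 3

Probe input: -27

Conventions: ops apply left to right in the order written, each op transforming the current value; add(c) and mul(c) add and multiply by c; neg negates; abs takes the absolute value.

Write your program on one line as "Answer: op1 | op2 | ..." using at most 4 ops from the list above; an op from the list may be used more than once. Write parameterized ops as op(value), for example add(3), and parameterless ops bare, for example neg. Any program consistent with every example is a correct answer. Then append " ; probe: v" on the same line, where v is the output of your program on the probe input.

neg | add(1) | neg ; probe: -28

Check, running the answer program on each example:
  34 -> -34 -> -33 -> 33
  47 -> -47 -> -46 -> 46
  -45 -> 45 -> 46 -> -46
  -8 -> 8 -> 9 -> -9
  4 -> -4 -> -3 -> 3
  probe: -27 -> 27 -> 28 -> -28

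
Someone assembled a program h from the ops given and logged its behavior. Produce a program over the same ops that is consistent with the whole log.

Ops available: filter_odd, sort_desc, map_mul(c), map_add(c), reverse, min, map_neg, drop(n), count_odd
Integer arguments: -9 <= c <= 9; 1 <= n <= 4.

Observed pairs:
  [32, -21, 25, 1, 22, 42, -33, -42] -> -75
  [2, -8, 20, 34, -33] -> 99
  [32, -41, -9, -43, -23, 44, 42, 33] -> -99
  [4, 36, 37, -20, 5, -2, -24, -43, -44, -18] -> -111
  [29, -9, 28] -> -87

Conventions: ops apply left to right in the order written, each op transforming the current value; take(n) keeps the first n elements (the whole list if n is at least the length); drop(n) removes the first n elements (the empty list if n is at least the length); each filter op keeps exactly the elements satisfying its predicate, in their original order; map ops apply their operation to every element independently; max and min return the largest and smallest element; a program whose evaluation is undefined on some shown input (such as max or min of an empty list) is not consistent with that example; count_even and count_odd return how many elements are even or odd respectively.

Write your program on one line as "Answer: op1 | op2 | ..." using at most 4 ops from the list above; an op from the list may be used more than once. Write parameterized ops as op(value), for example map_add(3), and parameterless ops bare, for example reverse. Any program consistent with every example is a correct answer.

filter_odd | map_mul(-3) | reverse | min

Check, running the answer program on each example:
  [32, -21, 25, 1, 22, 42, -33, -42] -> [-21, 25, 1, -33] -> [63, -75, -3, 99] -> [99, -3, -75, 63] -> -75
  [2, -8, 20, 34, -33] -> [-33] -> [99] -> [99] -> 99
  [32, -41, -9, -43, -23, 44, 42, 33] -> [-41, -9, -43, -23, 33] -> [123, 27, 129, 69, -99] -> [-99, 69, 129, 27, 123] -> -99
  [4, 36, 37, -20, 5, -2, -24, -43, -44, -18] -> [37, 5, -43] -> [-111, -15, 129] -> [129, -15, -111] -> -111
  [29, -9, 28] -> [29, -9] -> [-87, 27] -> [27, -87] -> -87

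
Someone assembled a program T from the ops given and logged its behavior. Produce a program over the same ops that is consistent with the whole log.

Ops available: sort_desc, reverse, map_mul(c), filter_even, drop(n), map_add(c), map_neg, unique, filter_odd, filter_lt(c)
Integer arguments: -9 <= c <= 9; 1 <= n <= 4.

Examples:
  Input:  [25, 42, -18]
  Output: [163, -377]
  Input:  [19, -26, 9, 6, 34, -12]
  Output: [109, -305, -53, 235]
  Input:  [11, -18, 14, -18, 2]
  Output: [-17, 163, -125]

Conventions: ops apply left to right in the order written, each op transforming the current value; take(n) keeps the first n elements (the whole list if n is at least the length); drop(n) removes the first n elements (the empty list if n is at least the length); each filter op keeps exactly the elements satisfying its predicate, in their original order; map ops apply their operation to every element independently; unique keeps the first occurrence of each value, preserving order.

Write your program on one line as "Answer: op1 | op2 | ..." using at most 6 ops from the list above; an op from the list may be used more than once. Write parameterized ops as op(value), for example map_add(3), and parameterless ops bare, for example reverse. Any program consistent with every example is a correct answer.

filter_even | reverse | map_mul(-9) | map_add(1) | unique

Check, running the answer program on each example:
  [25, 42, -18] -> [42, -18] -> [-18, 42] -> [162, -378] -> [163, -377] -> [163, -377]
  [19, -26, 9, 6, 34, -12] -> [-26, 6, 34, -12] -> [-12, 34, 6, -26] -> [108, -306, -54, 234] -> [109, -305, -53, 235] -> [109, -305, -53, 235]
  [11, -18, 14, -18, 2] -> [-18, 14, -18, 2] -> [2, -18, 14, -18] -> [-18, 162, -126, 162] -> [-17, 163, -125, 163] -> [-17, 163, -125]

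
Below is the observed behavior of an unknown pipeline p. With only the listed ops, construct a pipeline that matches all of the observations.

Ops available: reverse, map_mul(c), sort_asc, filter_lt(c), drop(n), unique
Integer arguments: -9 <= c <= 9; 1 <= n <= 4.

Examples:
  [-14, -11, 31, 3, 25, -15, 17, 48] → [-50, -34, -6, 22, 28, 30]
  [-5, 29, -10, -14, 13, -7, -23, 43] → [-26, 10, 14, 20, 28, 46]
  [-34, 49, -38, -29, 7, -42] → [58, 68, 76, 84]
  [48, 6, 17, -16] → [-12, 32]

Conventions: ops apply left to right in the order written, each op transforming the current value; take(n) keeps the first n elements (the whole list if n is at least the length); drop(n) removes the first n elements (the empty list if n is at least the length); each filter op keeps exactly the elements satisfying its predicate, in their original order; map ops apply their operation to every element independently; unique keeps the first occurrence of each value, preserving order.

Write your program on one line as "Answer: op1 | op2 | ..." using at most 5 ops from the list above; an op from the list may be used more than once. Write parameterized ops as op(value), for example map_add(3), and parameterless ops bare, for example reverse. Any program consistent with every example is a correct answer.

reverse | sort_asc | map_mul(-2) | sort_asc | drop(2)

Check, running the answer program on each example:
  [-14, -11, 31, 3, 25, -15, 17, 48] -> [48, 17, -15, 25, 3, 31, -11, -14] -> [-15, -14, -11, 3, 17, 25, 31, 48] -> [30, 28, 22, -6, -34, -50, -62, -96] -> [-96, -62, -50, -34, -6, 22, 28, 30] -> [-50, -34, -6, 22, 28, 30]
  [-5, 29, -10, -14, 13, -7, -23, 43] -> [43, -23, -7, 13, -14, -10, 29, -5] -> [-23, -14, -10, -7, -5, 13, 29, 43] -> [46, 28, 20, 14, 10, -26, -58, -86] -> [-86, -58, -26, 10, 14, 20, 28, 46] -> [-26, 10, 14, 20, 28, 46]
  [-34, 49, -38, -29, 7, -42] -> [-42, 7, -29, -38, 49, -34] -> [-42, -38, -34, -29, 7, 49] -> [84, 76, 68, 58, -14, -98] -> [-98, -14, 58, 68, 76, 84] -> [58, 68, 76, 84]
  [48, 6, 17, -16] -> [-16, 17, 6, 48] -> [-16, 6, 17, 48] -> [32, -12, -34, -96] -> [-96, -34, -12, 32] -> [-12, 32]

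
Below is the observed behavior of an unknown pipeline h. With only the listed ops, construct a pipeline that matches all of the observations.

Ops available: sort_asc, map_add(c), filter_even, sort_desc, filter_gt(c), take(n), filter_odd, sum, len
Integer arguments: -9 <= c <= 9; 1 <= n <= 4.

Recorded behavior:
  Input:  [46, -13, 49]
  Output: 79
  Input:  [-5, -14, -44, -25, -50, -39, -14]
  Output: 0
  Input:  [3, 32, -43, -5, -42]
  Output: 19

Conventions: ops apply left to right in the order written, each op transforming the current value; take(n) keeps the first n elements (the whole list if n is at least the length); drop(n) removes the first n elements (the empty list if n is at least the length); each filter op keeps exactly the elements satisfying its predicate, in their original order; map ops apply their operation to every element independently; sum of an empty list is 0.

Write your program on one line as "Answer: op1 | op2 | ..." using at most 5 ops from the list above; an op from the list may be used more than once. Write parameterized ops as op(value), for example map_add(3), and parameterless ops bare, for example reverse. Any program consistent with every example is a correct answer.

map_add(-3) | filter_gt(-7) | map_add(-5) | sum

Check, running the answer program on each example:
  [46, -13, 49] -> [43, -16, 46] -> [43, 46] -> [38, 41] -> 79
  [-5, -14, -44, -25, -50, -39, -14] -> [-8, -17, -47, -28, -53, -42, -17] -> [] -> [] -> 0
  [3, 32, -43, -5, -42] -> [0, 29, -46, -8, -45] -> [0, 29] -> [-5, 24] -> 19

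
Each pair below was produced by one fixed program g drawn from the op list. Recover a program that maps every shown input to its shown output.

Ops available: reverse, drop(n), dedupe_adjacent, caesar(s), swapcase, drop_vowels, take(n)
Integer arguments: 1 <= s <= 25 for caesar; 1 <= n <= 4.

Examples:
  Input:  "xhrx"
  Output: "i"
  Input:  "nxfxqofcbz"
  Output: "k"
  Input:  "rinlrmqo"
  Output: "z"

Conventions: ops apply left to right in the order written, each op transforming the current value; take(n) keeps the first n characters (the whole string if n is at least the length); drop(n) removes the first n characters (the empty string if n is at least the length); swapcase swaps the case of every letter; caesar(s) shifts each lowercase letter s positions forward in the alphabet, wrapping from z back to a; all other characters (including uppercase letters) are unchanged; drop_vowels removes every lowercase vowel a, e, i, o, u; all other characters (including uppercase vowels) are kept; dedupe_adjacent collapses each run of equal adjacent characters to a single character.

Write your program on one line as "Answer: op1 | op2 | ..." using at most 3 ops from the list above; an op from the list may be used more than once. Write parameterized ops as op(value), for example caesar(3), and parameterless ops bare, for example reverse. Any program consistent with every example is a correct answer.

reverse | caesar(11) | take(1)

Check, running the answer program on each example:
  "xhrx" -> "xrhx" -> "icsi" -> "i"
  "nxfxqofcbz" -> "zbcfoqxfxn" -> "kmnqzbiqiy" -> "k"
  "rinlrmqo" -> "oqmrlnir" -> "zbxcwytc" -> "z"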